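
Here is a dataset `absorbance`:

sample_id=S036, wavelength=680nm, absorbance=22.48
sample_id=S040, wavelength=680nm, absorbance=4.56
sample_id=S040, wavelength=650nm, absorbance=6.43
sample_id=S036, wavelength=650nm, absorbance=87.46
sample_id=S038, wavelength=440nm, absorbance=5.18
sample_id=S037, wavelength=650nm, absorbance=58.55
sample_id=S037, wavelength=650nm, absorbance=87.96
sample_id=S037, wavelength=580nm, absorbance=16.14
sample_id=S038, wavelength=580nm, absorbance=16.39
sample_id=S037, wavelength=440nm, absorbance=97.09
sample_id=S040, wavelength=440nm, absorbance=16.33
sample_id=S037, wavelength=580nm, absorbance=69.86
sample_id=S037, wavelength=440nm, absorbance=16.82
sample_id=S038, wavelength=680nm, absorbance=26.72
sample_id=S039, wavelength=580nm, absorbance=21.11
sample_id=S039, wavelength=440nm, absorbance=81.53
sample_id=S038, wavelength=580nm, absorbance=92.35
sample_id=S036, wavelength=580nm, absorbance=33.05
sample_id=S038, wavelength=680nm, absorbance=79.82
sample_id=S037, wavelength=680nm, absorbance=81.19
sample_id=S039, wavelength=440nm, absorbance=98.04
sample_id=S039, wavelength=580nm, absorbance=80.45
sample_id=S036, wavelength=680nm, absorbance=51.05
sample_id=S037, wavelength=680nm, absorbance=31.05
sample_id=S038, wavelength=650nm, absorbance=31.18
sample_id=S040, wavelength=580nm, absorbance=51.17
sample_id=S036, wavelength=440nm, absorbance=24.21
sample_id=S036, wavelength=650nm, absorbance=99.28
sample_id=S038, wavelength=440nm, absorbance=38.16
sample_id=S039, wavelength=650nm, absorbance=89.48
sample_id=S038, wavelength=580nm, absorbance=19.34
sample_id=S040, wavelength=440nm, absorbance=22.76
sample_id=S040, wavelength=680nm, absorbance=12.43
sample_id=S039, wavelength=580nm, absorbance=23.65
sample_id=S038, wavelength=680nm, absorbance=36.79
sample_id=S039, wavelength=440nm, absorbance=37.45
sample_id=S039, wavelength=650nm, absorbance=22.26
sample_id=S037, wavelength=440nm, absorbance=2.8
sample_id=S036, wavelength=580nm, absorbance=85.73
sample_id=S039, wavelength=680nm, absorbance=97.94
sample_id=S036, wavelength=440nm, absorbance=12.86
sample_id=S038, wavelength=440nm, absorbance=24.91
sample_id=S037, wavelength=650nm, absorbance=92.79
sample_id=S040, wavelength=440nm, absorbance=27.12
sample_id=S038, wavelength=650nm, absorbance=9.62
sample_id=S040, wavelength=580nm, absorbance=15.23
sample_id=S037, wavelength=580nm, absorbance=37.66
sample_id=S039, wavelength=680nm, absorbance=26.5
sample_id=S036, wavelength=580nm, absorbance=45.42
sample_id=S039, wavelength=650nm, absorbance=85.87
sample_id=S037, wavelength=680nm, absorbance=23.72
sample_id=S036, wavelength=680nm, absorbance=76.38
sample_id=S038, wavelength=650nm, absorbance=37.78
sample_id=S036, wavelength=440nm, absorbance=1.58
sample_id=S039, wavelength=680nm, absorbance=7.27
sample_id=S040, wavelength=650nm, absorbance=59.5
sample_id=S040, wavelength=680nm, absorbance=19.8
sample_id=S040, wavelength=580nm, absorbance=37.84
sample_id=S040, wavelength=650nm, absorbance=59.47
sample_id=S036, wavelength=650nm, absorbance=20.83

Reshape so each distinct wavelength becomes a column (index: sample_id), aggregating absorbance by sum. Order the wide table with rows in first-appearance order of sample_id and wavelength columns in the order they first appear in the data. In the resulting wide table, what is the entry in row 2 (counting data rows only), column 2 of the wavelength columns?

125.40

With rows in first-appearance order of sample_id, row 2 is sample_id=S040. wavelength columns in first-appearance order: 680nm, 650nm, 440nm, 580nm; column 2 is 650nm.
Long rows with sample_id=S040, wavelength=650nm: 6.43 + 59.5 + 59.47 = 125.40.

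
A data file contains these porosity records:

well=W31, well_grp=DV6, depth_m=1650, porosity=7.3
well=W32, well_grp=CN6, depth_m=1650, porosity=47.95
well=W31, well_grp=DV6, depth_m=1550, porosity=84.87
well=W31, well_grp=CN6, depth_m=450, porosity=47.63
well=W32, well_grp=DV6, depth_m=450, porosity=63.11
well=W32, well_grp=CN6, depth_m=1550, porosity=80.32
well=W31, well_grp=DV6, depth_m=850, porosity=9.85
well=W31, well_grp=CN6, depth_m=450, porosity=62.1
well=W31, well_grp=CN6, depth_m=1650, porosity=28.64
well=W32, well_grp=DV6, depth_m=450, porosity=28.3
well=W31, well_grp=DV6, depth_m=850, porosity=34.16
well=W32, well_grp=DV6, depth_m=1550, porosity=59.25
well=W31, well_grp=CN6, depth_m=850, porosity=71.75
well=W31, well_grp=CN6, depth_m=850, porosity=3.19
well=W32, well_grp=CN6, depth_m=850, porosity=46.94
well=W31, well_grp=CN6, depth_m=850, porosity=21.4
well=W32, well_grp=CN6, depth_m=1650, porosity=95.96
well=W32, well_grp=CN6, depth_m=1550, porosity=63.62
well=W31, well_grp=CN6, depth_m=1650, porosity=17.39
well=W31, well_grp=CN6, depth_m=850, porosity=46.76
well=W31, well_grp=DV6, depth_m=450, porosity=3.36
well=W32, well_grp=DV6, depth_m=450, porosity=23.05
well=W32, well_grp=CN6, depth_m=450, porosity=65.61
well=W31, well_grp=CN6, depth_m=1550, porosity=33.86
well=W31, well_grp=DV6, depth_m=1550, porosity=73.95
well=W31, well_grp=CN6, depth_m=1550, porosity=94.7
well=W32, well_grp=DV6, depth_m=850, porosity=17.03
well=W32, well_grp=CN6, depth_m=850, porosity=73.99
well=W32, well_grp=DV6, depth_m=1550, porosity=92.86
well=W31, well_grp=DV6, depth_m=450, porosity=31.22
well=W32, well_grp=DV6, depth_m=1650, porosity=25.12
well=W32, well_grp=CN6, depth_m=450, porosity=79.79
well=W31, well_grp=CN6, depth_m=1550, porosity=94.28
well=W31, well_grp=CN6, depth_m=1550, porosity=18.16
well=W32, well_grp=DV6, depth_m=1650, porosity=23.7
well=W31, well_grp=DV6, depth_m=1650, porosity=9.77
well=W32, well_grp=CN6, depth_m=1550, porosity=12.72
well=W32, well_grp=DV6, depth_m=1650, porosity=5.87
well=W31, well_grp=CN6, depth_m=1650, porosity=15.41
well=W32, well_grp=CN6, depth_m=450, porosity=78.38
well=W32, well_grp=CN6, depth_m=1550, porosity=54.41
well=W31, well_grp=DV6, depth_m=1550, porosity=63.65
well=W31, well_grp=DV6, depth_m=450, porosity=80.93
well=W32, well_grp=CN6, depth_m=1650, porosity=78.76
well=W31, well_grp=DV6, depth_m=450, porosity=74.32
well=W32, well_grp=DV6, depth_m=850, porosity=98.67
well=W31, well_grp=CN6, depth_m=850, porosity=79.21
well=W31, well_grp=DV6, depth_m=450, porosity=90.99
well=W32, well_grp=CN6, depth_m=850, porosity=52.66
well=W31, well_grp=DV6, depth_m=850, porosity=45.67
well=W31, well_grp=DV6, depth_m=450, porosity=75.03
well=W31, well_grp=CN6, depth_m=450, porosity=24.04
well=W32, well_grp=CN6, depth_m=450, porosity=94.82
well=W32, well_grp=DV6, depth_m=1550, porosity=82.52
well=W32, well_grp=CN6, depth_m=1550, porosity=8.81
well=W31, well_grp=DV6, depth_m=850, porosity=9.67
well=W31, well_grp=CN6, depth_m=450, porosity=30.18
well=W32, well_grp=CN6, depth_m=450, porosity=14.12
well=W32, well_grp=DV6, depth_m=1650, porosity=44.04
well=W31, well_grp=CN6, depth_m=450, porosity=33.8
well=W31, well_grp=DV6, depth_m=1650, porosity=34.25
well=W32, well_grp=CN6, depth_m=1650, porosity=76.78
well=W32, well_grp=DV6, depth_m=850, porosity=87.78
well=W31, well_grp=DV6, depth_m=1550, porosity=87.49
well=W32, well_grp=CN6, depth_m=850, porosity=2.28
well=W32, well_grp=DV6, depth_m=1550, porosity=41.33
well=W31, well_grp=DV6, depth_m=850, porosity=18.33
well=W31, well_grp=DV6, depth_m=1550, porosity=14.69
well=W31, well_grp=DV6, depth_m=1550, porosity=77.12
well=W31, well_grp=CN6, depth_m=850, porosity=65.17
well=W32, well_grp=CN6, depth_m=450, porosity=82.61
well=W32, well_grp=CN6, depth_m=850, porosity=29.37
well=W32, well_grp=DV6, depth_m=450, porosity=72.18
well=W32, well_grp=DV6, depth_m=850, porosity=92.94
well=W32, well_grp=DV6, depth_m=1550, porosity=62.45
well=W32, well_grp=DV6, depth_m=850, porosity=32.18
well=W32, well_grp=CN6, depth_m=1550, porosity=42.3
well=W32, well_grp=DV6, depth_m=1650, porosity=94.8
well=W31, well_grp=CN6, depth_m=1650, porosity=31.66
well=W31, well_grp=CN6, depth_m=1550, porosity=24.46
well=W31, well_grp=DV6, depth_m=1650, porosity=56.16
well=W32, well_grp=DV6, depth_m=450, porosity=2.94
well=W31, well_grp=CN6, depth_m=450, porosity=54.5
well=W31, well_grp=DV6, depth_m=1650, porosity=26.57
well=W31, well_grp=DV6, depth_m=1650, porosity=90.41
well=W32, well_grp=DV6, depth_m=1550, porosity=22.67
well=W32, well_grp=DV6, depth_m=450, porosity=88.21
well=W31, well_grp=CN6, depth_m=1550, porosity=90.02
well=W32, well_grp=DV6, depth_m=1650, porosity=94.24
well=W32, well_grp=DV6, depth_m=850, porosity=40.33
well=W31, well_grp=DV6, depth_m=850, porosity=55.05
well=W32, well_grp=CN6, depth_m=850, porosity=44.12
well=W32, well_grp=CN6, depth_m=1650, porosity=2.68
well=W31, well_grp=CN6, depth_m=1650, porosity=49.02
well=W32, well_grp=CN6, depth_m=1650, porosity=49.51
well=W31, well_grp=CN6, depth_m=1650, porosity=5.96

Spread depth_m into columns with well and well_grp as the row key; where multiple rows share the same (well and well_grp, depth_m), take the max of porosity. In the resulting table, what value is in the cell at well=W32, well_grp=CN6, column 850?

Rows with well=W32, well_grp=CN6 and depth_m=850: porosity values are 46.94, 73.99, 52.66, 2.28, 29.37, 44.12.
max(46.94, 73.99, 52.66, 2.28, 29.37, 44.12) = 73.99.

73.99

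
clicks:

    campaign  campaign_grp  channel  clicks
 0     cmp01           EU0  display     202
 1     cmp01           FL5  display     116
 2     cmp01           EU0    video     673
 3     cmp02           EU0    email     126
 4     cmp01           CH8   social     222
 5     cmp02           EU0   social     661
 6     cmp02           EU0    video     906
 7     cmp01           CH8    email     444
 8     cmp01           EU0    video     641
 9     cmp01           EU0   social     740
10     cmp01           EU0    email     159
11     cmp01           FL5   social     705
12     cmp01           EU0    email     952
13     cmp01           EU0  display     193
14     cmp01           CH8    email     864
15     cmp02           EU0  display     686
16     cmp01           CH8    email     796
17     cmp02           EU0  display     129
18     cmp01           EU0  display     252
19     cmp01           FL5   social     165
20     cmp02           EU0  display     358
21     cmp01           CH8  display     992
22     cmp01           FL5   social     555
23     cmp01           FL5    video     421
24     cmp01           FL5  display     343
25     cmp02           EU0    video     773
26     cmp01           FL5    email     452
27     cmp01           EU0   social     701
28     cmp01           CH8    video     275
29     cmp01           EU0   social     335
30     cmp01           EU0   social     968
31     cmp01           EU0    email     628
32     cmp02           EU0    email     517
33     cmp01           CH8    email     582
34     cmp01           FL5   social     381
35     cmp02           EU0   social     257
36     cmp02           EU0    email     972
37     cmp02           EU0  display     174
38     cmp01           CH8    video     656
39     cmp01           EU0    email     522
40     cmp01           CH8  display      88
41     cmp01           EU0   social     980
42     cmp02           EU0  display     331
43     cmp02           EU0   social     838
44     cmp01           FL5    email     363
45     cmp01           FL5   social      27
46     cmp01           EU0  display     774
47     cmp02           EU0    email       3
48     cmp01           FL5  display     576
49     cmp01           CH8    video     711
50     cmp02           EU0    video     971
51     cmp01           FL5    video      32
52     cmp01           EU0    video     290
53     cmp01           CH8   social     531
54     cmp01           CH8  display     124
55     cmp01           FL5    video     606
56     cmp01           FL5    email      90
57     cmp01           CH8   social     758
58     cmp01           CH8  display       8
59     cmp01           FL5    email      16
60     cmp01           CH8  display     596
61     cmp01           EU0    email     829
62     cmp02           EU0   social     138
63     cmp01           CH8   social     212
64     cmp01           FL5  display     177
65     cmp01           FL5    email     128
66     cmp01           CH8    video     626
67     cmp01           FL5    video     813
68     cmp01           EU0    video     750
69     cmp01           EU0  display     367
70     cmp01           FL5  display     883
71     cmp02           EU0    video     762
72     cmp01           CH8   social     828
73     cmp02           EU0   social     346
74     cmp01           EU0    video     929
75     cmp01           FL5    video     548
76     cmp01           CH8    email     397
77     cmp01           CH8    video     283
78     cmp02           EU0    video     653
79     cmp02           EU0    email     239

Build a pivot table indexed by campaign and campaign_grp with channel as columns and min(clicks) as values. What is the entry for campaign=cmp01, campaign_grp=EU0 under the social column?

Rows with campaign=cmp01, campaign_grp=EU0 and channel=social: clicks values are 740, 701, 335, 968, 980.
min(740, 701, 335, 968, 980) = 335.

335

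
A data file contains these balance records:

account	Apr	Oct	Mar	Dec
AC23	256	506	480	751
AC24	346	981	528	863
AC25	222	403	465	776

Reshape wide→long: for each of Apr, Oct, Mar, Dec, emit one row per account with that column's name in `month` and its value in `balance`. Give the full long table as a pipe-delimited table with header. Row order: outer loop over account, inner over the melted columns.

| account | month | balance |
| AC23 | Apr | 256 |
| AC23 | Oct | 506 |
| AC23 | Mar | 480 |
| AC23 | Dec | 751 |
| AC24 | Apr | 346 |
| AC24 | Oct | 981 |
| AC24 | Mar | 528 |
| AC24 | Dec | 863 |
| AC25 | Apr | 222 |
| AC25 | Oct | 403 |
| AC25 | Mar | 465 |
| AC25 | Dec | 776 |

Each (account, column) pair becomes one row: 3 × 4 = 12 rows.
For example, (AC23, Apr) → balance=256.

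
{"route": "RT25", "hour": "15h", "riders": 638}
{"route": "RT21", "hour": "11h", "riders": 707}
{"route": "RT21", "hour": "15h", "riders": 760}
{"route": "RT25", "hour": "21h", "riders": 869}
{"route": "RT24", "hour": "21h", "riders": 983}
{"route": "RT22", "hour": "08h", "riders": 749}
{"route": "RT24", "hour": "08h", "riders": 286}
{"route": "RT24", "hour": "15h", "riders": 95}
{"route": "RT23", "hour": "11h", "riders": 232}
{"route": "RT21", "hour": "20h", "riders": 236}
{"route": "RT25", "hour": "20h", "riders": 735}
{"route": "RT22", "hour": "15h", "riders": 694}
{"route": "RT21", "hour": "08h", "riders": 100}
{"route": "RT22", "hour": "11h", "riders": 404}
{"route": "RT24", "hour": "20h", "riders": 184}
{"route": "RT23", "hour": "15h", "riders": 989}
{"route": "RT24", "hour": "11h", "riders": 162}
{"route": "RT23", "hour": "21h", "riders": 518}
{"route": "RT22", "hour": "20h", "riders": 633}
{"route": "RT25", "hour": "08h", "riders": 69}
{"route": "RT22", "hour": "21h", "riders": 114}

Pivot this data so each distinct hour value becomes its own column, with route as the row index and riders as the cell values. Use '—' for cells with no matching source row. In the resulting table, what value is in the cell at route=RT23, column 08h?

—

No long-format row has route=RT23 and hour=08h, so the cell is —.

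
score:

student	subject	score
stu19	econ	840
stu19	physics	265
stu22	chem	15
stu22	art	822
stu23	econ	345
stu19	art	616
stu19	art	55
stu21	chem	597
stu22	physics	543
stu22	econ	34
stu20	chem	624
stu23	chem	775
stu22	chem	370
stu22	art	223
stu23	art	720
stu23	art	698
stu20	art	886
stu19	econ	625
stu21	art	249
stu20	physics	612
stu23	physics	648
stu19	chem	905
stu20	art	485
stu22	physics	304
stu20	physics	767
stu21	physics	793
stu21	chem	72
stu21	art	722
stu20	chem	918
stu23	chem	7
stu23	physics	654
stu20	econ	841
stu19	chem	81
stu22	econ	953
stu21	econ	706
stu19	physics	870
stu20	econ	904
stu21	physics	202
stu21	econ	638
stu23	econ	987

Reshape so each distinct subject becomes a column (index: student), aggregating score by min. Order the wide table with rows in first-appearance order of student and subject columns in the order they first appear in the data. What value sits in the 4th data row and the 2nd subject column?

202

With rows in first-appearance order of student, row 4 is student=stu21. subject columns in first-appearance order: econ, physics, chem, art; column 2 is physics.
Long rows with student=stu21, subject=physics: min(793, 202) = 202.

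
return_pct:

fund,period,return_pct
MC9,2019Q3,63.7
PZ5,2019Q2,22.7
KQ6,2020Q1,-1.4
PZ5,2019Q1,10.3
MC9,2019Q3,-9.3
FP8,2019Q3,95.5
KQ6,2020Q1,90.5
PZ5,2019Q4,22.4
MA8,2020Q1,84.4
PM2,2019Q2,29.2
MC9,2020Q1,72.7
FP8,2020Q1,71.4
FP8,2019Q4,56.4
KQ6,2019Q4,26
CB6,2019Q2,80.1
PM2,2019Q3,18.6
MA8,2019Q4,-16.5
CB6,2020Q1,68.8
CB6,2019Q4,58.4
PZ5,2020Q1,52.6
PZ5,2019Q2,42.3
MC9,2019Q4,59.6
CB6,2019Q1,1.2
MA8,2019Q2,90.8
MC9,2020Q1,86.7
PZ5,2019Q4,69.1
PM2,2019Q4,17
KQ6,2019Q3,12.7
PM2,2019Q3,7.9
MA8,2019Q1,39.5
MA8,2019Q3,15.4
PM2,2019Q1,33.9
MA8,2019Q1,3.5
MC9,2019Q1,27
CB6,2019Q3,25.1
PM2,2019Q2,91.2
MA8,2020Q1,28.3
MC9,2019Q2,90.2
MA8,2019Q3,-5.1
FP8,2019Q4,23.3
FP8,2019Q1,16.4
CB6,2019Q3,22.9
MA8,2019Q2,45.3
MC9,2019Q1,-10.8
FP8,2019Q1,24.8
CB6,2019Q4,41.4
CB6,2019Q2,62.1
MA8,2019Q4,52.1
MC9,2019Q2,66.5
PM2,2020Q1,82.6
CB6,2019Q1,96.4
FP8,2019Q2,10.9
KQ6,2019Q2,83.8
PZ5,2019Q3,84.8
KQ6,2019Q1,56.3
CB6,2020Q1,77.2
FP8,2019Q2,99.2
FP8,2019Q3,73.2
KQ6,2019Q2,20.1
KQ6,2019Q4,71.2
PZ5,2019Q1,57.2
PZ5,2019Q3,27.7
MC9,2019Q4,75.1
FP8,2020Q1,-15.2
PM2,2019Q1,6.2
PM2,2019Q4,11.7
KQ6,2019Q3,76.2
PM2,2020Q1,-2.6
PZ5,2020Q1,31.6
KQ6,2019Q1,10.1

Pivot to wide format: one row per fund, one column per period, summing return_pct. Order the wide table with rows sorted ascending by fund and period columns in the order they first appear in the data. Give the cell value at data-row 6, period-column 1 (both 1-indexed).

26.5

With rows sorted ascending by fund, row 6 is fund=PM2. period columns in first-appearance order: 2019Q3, 2019Q2, 2020Q1, 2019Q1, 2019Q4; column 1 is 2019Q3.
Long rows with fund=PM2, period=2019Q3: 18.6 + 7.9 = 26.5.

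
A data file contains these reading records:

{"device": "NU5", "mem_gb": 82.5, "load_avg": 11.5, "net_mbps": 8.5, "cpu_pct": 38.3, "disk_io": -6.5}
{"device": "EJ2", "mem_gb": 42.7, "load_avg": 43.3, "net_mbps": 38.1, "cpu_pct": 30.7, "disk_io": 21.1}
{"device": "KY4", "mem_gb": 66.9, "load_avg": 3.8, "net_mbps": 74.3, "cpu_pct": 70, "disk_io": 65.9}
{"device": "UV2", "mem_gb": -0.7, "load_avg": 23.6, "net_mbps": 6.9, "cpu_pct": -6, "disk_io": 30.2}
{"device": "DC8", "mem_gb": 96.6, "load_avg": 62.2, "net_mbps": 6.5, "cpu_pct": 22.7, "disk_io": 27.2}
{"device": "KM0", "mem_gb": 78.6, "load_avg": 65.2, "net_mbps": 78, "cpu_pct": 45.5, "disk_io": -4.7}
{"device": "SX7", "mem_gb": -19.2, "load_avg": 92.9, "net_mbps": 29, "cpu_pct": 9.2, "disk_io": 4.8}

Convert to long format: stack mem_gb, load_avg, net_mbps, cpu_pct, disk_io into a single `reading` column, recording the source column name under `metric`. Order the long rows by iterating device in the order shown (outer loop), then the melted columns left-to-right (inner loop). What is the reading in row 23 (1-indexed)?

35 rows total (7 × 5). Row 23: index ⌊(23-1)/5⌋ = 4 into device → DC8; (23-1) mod 5 = 2 into the melted columns → net_mbps.
So row 23 is (DC8, net_mbps, 6.5); reading = 6.5.

6.5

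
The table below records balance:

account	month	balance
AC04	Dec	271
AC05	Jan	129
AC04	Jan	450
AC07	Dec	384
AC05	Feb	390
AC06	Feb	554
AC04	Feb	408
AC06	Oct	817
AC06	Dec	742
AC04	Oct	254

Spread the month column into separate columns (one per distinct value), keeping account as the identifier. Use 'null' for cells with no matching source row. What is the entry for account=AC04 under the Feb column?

The long row with account=AC04, month=Feb has balance=408.

408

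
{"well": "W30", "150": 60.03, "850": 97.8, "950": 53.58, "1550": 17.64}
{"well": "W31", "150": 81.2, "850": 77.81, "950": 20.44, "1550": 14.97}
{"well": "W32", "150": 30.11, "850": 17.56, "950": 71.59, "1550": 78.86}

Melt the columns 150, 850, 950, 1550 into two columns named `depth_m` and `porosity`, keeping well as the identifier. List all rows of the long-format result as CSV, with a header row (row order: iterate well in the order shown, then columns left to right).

well,depth_m,porosity
W30,150,60.03
W30,850,97.8
W30,950,53.58
W30,1550,17.64
W31,150,81.2
W31,850,77.81
W31,950,20.44
W31,1550,14.97
W32,150,30.11
W32,850,17.56
W32,950,71.59
W32,1550,78.86

Each (well, column) pair becomes one row: 3 × 4 = 12 rows.
For example, (W30, 150) → porosity=60.03.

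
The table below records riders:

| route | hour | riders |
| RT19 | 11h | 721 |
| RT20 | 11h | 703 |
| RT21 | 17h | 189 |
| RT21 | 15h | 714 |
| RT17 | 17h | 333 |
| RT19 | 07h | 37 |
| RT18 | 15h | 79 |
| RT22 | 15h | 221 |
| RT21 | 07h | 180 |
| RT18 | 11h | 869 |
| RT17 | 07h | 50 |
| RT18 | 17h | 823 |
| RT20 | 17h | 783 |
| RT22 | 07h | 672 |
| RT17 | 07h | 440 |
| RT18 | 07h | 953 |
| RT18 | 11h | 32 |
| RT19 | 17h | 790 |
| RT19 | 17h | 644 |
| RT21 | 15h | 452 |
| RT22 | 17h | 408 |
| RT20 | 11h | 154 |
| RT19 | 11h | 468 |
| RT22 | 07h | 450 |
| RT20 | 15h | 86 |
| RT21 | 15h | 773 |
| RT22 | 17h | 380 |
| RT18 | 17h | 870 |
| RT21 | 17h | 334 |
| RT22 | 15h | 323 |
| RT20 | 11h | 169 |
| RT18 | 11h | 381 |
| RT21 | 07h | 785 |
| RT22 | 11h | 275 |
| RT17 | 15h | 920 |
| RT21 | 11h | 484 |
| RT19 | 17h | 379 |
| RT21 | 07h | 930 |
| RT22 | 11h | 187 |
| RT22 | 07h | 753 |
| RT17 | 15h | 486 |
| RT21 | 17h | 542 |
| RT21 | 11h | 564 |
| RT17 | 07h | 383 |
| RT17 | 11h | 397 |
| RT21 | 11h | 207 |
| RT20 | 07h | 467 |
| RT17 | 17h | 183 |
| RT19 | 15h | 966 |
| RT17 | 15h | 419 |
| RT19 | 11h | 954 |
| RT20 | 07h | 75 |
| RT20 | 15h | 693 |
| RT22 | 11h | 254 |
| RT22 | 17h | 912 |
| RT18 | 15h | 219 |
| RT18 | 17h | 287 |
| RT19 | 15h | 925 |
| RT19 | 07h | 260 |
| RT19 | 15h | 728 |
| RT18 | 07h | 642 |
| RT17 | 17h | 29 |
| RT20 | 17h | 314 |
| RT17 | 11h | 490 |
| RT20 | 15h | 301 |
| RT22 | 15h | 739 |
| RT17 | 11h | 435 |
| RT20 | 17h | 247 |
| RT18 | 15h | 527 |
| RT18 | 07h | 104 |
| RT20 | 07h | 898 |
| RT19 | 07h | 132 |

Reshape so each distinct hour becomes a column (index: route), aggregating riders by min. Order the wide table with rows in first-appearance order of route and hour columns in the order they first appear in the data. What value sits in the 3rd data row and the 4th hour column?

With rows in first-appearance order of route, row 3 is route=RT21. hour columns in first-appearance order: 11h, 17h, 15h, 07h; column 4 is 07h.
Long rows with route=RT21, hour=07h: min(180, 785, 930) = 180.

180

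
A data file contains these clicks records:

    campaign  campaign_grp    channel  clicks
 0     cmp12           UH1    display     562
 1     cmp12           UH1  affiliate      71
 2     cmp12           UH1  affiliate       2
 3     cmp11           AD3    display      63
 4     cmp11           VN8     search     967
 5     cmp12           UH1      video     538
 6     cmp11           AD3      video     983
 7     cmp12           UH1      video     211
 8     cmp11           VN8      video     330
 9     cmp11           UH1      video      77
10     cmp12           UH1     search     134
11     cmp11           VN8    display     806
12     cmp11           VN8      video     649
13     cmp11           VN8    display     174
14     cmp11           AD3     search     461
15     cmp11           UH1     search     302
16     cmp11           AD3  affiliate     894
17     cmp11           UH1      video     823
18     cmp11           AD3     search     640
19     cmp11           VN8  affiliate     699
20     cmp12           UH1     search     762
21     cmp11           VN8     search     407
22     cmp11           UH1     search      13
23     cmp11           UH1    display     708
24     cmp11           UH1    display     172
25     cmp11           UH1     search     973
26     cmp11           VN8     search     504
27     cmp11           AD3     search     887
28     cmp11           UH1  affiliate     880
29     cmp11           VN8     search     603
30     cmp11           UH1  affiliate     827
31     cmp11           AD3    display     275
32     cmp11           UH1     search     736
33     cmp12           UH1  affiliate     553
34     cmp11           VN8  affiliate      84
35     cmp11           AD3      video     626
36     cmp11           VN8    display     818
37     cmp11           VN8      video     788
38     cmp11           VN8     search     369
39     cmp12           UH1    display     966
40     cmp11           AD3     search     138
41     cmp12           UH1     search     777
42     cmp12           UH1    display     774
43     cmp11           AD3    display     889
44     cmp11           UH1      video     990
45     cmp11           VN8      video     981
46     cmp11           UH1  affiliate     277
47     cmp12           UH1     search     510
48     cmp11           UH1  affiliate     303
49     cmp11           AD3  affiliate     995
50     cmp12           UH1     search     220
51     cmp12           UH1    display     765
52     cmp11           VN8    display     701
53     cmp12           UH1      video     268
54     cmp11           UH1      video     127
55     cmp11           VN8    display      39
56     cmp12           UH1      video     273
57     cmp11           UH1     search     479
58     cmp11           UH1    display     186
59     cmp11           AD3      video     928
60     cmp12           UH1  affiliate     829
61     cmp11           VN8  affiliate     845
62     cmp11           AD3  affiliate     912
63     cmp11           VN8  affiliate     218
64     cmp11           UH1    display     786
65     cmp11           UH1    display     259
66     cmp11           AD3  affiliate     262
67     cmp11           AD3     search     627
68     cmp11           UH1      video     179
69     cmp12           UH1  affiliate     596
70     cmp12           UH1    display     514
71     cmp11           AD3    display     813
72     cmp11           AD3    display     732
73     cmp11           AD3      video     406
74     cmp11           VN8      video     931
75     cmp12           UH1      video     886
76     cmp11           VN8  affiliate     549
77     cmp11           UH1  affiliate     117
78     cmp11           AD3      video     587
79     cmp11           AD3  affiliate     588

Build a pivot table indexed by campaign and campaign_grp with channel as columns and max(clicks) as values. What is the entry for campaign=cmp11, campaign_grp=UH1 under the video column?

990

Rows with campaign=cmp11, campaign_grp=UH1 and channel=video: clicks values are 77, 823, 990, 127, 179.
max(77, 823, 990, 127, 179) = 990.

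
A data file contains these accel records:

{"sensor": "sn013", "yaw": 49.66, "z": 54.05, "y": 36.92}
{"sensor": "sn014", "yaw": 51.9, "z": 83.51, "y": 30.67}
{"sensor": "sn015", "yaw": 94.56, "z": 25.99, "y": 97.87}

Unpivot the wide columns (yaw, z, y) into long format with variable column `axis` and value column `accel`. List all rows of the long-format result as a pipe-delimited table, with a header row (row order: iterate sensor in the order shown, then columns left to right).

Each (sensor, column) pair becomes one row: 3 × 3 = 9 rows.
For example, (sn013, yaw) → accel=49.66.

| sensor | axis | accel |
| sn013 | yaw | 49.66 |
| sn013 | z | 54.05 |
| sn013 | y | 36.92 |
| sn014 | yaw | 51.9 |
| sn014 | z | 83.51 |
| sn014 | y | 30.67 |
| sn015 | yaw | 94.56 |
| sn015 | z | 25.99 |
| sn015 | y | 97.87 |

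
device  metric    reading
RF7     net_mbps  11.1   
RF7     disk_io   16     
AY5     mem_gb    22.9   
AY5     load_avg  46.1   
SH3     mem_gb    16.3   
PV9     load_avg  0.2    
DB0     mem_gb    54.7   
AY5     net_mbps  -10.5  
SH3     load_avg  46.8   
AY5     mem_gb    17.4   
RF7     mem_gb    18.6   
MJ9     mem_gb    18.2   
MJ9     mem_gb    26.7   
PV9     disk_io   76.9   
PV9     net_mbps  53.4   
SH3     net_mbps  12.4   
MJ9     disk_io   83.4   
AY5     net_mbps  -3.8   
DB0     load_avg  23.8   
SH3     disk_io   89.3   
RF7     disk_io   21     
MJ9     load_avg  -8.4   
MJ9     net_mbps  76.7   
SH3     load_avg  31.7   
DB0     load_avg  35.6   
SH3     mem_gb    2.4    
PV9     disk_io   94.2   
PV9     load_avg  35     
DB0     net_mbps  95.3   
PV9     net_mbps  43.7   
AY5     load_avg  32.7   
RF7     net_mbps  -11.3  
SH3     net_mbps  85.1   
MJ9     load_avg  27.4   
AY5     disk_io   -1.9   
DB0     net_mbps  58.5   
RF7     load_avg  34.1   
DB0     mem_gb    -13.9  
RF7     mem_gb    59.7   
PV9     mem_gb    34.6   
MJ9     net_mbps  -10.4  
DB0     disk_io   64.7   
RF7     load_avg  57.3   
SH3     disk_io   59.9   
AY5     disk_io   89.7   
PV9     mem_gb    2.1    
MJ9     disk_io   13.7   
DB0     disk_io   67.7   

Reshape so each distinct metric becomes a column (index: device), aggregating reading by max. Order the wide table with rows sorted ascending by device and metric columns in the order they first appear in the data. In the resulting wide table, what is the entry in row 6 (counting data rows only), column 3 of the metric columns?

With rows sorted ascending by device, row 6 is device=SH3. metric columns in first-appearance order: net_mbps, disk_io, mem_gb, load_avg; column 3 is mem_gb.
Long rows with device=SH3, metric=mem_gb: max(16.3, 2.4) = 16.3.

16.3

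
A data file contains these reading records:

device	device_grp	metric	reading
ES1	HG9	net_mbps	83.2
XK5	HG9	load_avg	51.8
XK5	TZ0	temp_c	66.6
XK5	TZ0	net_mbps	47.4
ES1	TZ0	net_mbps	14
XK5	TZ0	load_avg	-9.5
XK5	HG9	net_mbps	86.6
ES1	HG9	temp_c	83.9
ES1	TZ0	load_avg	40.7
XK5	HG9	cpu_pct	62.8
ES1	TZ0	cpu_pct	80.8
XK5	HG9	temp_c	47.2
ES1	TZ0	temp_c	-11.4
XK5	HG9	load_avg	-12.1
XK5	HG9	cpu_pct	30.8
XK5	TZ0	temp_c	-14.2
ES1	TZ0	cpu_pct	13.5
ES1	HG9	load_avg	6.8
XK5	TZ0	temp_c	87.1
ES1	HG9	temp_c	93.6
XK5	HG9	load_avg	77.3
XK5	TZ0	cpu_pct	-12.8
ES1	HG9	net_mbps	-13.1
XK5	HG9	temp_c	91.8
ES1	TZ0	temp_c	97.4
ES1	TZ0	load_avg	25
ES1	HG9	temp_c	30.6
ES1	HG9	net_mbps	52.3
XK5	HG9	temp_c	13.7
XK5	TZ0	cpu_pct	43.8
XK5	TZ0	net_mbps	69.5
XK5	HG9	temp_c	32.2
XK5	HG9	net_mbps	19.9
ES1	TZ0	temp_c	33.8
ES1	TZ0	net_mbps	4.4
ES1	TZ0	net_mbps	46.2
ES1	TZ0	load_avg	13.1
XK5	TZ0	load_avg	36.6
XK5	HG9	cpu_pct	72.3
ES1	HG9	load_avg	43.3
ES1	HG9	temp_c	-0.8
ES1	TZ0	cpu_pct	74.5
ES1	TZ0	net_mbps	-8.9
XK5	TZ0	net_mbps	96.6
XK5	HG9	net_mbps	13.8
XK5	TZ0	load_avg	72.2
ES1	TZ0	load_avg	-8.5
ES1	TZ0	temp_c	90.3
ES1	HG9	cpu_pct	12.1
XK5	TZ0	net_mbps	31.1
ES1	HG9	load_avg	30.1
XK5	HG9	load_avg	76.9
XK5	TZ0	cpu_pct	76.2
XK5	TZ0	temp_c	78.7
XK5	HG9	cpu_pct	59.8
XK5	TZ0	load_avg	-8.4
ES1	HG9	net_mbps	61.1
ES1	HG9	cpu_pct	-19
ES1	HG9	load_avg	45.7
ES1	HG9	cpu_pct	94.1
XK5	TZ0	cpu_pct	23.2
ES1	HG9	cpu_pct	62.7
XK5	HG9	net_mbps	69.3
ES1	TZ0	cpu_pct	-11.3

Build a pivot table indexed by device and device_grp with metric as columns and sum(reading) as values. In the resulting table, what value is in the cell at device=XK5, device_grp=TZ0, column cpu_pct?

Rows with device=XK5, device_grp=TZ0 and metric=cpu_pct: reading values are -12.8, 43.8, 76.2, 23.2.
-12.8 + 43.8 + 76.2 + 23.2 = 130.4.

130.4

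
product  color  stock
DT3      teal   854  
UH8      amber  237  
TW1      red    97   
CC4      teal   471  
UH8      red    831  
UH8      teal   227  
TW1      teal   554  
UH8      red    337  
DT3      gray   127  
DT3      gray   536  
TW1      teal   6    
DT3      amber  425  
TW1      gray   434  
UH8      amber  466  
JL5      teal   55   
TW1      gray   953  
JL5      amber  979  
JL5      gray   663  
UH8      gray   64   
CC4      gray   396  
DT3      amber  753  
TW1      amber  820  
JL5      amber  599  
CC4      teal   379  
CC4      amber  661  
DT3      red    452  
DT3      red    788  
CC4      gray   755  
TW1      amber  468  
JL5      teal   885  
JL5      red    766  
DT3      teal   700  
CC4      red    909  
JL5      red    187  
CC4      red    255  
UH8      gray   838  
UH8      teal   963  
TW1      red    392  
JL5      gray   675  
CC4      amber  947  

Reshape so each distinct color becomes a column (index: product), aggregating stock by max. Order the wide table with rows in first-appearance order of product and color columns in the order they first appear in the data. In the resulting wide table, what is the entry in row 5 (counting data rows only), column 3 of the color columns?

With rows in first-appearance order of product, row 5 is product=JL5. color columns in first-appearance order: teal, amber, red, gray; column 3 is red.
Long rows with product=JL5, color=red: max(766, 187) = 766.

766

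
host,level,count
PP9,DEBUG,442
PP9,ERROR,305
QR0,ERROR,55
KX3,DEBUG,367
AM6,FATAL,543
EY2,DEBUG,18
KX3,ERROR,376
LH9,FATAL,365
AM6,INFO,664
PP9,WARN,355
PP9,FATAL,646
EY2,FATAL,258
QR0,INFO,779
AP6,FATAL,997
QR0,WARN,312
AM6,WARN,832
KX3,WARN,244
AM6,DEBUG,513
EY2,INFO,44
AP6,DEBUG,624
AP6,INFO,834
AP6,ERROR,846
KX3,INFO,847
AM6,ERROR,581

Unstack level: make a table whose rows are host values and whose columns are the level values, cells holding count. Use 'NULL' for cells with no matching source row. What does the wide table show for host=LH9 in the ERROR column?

No long-format row has host=LH9 and level=ERROR, so the cell is NULL.

NULL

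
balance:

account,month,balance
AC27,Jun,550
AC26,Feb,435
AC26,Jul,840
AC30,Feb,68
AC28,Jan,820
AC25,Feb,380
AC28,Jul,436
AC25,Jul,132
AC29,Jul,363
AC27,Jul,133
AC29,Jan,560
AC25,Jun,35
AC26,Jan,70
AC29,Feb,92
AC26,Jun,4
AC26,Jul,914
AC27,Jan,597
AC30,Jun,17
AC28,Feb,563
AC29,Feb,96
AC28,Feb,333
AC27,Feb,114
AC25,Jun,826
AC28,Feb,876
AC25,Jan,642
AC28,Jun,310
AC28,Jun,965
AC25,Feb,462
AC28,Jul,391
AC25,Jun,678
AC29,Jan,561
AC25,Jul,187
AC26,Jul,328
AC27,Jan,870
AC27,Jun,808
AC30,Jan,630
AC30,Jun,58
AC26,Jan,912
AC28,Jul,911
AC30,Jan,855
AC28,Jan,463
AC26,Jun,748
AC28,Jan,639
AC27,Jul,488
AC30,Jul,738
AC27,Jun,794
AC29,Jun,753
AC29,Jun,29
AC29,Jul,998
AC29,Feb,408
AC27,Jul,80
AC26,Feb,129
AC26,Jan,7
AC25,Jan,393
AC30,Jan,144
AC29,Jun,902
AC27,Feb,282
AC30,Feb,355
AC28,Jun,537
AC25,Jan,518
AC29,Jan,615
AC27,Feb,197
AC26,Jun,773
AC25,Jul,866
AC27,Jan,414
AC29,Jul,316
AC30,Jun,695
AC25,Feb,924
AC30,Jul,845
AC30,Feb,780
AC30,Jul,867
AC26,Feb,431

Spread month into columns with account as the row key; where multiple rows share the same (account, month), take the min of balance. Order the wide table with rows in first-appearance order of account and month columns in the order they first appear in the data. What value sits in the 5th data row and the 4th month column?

393

With rows in first-appearance order of account, row 5 is account=AC25. month columns in first-appearance order: Jun, Feb, Jul, Jan; column 4 is Jan.
Long rows with account=AC25, month=Jan: min(642, 393, 518) = 393.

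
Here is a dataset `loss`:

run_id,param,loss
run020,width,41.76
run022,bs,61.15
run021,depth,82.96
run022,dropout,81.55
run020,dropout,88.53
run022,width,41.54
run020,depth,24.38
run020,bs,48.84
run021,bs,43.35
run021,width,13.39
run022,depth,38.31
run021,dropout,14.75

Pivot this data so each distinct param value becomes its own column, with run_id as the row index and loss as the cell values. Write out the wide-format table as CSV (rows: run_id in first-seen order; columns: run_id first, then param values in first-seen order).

run_id,width,bs,depth,dropout
run020,41.76,48.84,24.38,88.53
run022,41.54,61.15,38.31,81.55
run021,13.39,43.35,82.96,14.75

Columns: run_id plus the 4 distinct param values (width, bs, depth, dropout).
For example, row run020 column width takes loss=41.76 from the long row (run020, width).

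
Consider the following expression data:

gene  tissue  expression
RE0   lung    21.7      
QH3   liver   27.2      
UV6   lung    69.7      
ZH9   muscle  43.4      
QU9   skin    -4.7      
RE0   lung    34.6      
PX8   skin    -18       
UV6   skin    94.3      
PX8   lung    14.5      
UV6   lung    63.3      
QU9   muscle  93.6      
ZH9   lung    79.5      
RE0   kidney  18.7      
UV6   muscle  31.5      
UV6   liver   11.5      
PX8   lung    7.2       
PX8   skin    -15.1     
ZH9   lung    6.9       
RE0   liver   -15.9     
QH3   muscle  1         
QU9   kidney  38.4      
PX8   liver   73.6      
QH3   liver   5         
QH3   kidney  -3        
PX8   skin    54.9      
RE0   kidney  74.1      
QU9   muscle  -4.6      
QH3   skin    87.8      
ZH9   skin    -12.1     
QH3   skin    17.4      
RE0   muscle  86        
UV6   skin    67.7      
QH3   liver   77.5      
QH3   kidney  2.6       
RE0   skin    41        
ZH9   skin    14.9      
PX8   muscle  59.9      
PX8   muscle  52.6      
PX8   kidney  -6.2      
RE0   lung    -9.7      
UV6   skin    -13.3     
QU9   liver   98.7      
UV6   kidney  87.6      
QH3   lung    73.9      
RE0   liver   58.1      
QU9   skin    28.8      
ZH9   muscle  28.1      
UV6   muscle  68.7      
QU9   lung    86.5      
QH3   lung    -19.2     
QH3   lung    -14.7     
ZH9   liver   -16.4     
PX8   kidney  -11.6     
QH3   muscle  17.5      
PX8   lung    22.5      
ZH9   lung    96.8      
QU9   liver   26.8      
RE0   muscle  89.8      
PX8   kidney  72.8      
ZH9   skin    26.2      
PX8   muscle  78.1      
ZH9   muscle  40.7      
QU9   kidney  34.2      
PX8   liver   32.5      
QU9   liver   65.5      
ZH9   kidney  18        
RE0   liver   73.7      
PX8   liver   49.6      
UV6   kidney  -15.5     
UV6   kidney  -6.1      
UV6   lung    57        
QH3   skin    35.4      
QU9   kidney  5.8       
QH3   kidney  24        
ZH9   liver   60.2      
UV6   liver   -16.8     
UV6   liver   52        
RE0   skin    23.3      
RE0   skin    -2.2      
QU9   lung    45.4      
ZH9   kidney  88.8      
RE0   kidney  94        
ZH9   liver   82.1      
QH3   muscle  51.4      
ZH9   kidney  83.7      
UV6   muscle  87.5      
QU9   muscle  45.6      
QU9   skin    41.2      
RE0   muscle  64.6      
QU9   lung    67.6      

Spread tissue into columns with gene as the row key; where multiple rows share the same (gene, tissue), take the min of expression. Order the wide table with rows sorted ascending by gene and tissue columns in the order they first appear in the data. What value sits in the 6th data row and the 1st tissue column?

6.9

With rows sorted ascending by gene, row 6 is gene=ZH9. tissue columns in first-appearance order: lung, liver, muscle, skin, kidney; column 1 is lung.
Long rows with gene=ZH9, tissue=lung: min(79.5, 6.9, 96.8) = 6.9.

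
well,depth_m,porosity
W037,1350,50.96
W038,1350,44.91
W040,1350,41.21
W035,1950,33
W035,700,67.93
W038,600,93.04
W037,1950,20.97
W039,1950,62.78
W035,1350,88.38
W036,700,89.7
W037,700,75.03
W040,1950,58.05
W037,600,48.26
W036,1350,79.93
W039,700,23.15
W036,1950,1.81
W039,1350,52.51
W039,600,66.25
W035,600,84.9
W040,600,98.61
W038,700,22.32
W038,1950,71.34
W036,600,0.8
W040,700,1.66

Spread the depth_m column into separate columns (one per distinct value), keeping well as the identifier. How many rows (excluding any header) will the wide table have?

6 distinct well values → 6 rows.

6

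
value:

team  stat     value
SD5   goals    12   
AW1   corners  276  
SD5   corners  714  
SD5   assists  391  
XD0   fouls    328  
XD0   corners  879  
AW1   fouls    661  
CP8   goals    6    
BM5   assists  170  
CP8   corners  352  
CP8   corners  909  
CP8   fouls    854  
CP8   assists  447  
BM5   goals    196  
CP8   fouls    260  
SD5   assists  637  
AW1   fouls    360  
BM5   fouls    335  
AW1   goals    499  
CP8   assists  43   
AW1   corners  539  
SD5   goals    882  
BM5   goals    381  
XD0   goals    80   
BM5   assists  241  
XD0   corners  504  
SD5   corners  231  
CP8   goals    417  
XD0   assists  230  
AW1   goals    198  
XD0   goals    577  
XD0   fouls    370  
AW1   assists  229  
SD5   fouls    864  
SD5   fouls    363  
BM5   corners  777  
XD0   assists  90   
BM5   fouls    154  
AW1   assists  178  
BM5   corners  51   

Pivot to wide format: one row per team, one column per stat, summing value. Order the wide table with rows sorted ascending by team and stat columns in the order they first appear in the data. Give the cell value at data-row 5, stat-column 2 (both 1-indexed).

1383

With rows sorted ascending by team, row 5 is team=XD0. stat columns in first-appearance order: goals, corners, assists, fouls; column 2 is corners.
Long rows with team=XD0, stat=corners: 879 + 504 = 1383.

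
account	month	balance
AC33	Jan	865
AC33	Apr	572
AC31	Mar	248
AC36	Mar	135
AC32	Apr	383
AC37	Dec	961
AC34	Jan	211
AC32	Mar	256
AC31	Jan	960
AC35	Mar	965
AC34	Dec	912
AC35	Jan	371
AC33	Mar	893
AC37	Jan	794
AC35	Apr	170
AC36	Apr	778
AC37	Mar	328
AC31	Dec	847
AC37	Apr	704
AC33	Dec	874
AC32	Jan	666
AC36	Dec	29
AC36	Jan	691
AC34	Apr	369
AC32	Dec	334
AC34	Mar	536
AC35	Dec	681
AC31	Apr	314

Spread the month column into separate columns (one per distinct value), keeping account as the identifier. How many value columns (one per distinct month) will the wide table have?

4

4 distinct month values: Mar, Apr, Jan, Dec.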